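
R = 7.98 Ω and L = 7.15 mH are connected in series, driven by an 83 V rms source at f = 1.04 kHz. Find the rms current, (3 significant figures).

1.75 A

ω = 2πf = 6535 rad/s
X_L = ωL = 46.7 Ω
Z = 7.98 + j46.7 Ω
|Z| = √(7.98² + 46.7²) = 47.4 Ω
I = V/|Z| = 83/47.4 = 1.75 A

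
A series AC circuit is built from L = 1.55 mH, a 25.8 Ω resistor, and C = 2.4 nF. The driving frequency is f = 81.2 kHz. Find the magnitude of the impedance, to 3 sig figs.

ω = 2πf = 510200 rad/s
X_L = ωL = 791 Ω
X_C = 1/(ωC) = 817 Ω
Net reactance X = X_L − X_C = -25.9 Ω
Z = 25.8 − j25.9 Ω
|Z| = √(25.8² + 25.9²) = 36.5 Ω

36.5 Ω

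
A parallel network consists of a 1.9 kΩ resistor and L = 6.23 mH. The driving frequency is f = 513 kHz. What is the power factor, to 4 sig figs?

0.9956

ω = 2πf = 3.223e+06 rad/s
X_L = ωL = 20080 Ω
Parallel: admittances add. Y = 1/R + 1/(jωL)
Y = (0.0005263 − j4.98e-05) S
|Y| = 0.0005287 S → |Z| = 1/|Y| = 1892 Ω, ∠Z = −∠Y = 5.405°
cos φ = cos(5.405°) = 0.9956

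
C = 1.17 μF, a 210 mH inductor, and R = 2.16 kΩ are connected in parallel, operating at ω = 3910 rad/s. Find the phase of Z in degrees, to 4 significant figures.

X_L = ωL = 821.1 Ω
X_C = 1/(ωC) = 218.6 Ω
Parallel: admittances add. Y = 1/R + 1/(jωL) + jωC
Y = (0.0004630 + j0.003357) S
|Y| = 0.003389 S → |Z| = 1/|Y| = 295.1 Ω, ∠Z = −∠Y = -82.15°

-82.15°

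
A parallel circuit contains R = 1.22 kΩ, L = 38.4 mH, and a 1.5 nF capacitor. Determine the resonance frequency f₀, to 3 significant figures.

ω₀ = 1/√(LC) = 1/√(0.0384 × 1.5e-09) = 131800 rad/s
f₀ = ω₀/(2π) = 21.0 kHz

21.0 kHz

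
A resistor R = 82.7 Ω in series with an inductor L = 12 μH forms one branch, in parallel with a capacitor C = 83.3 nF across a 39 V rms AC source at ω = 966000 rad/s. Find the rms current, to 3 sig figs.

3.11 A

X_L = ωL = 11.6 Ω
X_C = 1/(ωC) = 12.4 Ω
Branch 1 (R+jX_L): Z₁ = 82.7 + j11.6 Ω, |Z₁| = 83.5 Ω
Branch 2 (−jX_C): Z₂ = −j12.4 Ω
Parallel: Z = Z₁Z₂/(Z₁+Z₂), |Z| = 12.5 Ω, ∠Z = -81.4°
I = V/|Z| = 39/12.5 = 3.11 A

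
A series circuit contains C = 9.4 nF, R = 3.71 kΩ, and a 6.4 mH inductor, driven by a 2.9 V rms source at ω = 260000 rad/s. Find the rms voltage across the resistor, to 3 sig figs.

2.75 V

X_L = ωL = 1660 Ω
X_C = 1/(ωC) = 409 Ω
Net reactance X = X_L − X_C = 1250 Ω
Z = 3710 + j1250 Ω
|Z| = √(3710² + 1250²) = 3920 Ω
I = V/|Z| = 740 μA
V_R = I·|Z_R| = 0.000740 × 3710 = 2.75 V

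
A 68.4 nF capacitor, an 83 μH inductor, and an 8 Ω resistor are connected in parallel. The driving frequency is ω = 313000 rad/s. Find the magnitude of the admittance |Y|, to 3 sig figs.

126 mS

X_L = ωL = 26.0 Ω
X_C = 1/(ωC) = 46.7 Ω
Parallel: admittances add. Y = 1/R + 1/(jωL) + jωC
Y = (0.125 − j0.0171) S
|Y| = 0.126 S → |Z| = 1/|Y| = 7.93 Ω, ∠Z = −∠Y = 7.78°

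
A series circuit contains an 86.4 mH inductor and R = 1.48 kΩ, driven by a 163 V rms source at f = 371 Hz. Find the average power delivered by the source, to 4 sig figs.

17.63 W

ω = 2πf = 2331 rad/s
X_L = ωL = 201.4 Ω
Z = 1480 + j201.4 Ω
|Z| = √(1480² + 201.4²) = 1494 Ω
∠Z = arctan(201.4/1480) = 7.749°
I = V/|Z| = 109.1 mA
P = VI cos φ = 163 × 0.1091 × cos(7.749°) = 17.63 W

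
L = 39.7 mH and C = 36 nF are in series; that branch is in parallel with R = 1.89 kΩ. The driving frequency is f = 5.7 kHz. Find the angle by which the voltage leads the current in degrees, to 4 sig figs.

71.12°

ω = 2πf = 35810 rad/s
X_L = ωL = 1422 Ω
X_C = 1/(ωC) = 775.6 Ω
Branch 1: Z₁ = R = 1890 Ω
Branch 2 (series LC): Z₂ = j(X_L − X_C) = j646.2 Ω
Parallel: Z = Z₁Z₂/(Z₁+Z₂), |Z| = 611.5 Ω, ∠Z = 71.12°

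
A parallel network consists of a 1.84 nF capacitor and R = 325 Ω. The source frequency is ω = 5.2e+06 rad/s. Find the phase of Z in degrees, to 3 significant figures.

X_C = 1/(ωC) = 105 Ω
Parallel: admittances add. Y = 1/R + jωC
Y = (0.00308 + j0.00957) S
|Y| = 0.0101 S → |Z| = 1/|Y| = 99.5 Ω, ∠Z = −∠Y = -72.2°

-72.2°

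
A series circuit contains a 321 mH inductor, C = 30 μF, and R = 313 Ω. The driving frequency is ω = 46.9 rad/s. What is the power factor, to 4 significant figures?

X_L = ωL = 15.05 Ω
X_C = 1/(ωC) = 710.7 Ω
Net reactance X = X_L − X_C = -695.7 Ω
Z = 313.0 − j695.7 Ω
|Z| = √(313.0² + 695.7²) = 762.8 Ω
∠Z = arctan(-695.7/313.0) = -65.78°
cos φ = cos(-65.78°) = 0.4103

0.4103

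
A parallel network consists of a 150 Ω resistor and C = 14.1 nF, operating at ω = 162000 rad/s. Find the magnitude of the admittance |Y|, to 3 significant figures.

7.05 mS

X_C = 1/(ωC) = 438 Ω
Parallel: admittances add. Y = 1/R + jωC
Y = (0.00667 + j0.00228) S
|Y| = 0.00705 S → |Z| = 1/|Y| = 142 Ω, ∠Z = −∠Y = -18.9°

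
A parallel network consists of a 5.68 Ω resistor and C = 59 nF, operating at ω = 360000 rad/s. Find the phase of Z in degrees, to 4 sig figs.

-6.879°

X_C = 1/(ωC) = 47.08 Ω
Parallel: admittances add. Y = 1/R + jωC
Y = (0.1761 + j0.02124) S
|Y| = 0.1773 S → |Z| = 1/|Y| = 5.639 Ω, ∠Z = −∠Y = -6.879°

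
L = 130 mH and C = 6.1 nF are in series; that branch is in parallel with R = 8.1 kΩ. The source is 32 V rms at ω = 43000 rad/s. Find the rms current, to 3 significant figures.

18.4 mA

X_L = ωL = 5590 Ω
X_C = 1/(ωC) = 3810 Ω
Branch 1: Z₁ = R = 8100 Ω
Branch 2 (series LC): Z₂ = j(X_L − X_C) = j1780 Ω
Parallel: Z = Z₁Z₂/(Z₁+Z₂), |Z| = 1740 Ω, ∠Z = 77.6°
I = V/|Z| = 32/1740 = 18.4 mA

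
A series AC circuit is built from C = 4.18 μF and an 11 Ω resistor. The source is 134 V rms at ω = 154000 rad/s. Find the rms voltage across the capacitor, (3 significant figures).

X_C = 1/(ωC) = 1.55 Ω
Z = 11.0 − j1.55 Ω
|Z| = √(11.0² + 1.55²) = 11.1 Ω
I = V/|Z| = 12.1 A
V_C = I·|Z_C| = 12.1 × 1.55 = 18.7 V

18.7 V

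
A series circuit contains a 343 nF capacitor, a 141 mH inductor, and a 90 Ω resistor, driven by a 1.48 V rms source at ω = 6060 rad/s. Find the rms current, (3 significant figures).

3.85 mA

X_L = ωL = 854 Ω
X_C = 1/(ωC) = 481 Ω
Net reactance X = X_L − X_C = 373 Ω
Z = 90.0 + j373 Ω
|Z| = √(90.0² + 373²) = 384 Ω
I = V/|Z| = 1.48/384 = 3.85 mA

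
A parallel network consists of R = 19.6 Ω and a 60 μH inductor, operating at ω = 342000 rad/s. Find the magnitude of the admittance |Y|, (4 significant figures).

70.55 mS

X_L = ωL = 20.52 Ω
Parallel: admittances add. Y = 1/R + 1/(jωL)
Y = (0.05102 − j0.04873) S
|Y| = 0.07055 S → |Z| = 1/|Y| = 14.17 Ω, ∠Z = −∠Y = 43.69°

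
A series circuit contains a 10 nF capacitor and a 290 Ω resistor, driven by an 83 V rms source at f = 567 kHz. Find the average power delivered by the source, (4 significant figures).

23.53 W

ω = 2πf = 3.563e+06 rad/s
X_C = 1/(ωC) = 28.07 Ω
Z = 290.0 − j28.07 Ω
|Z| = √(290.0² + 28.07²) = 291.4 Ω
∠Z = arctan(-28.07/290.0) = -5.529°
I = V/|Z| = 284.9 mA
P = VI cos φ = 83 × 0.2849 × cos(-5.529°) = 23.53 W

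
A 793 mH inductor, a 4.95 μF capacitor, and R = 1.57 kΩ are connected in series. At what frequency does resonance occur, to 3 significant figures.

80.3 Hz

ω₀ = 1/√(LC) = 1/√(0.793 × 4.95e-06) = 504.7 rad/s
f₀ = ω₀/(2π) = 80.3 Hz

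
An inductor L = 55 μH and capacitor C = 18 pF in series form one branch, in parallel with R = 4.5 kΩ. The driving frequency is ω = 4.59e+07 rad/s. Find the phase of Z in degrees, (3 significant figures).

X_L = ωL = 2520 Ω
X_C = 1/(ωC) = 1210 Ω
Branch 1: Z₁ = R = 4500 Ω
Branch 2 (series LC): Z₂ = j(X_L − X_C) = j1310 Ω
Parallel: Z = Z₁Z₂/(Z₁+Z₂), |Z| = 1260 Ω, ∠Z = 73.7°

73.7°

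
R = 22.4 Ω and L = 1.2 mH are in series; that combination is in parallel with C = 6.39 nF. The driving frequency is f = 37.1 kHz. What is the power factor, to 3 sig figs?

ω = 2πf = 233100 rad/s
X_L = ωL = 280 Ω
X_C = 1/(ωC) = 671 Ω
Branch 1 (R+jX_L): Z₁ = 22.4 + j280 Ω, |Z₁| = 281 Ω
Branch 2 (−jX_C): Z₂ = −j671 Ω
Parallel: Z = Z₁Z₂/(Z₁+Z₂), |Z| = 480 Ω, ∠Z = 82.1°
cos φ = cos(82.1°) = 0.137

0.137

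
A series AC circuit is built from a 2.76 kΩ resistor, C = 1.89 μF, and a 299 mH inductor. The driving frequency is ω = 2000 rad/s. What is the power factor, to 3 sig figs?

0.993

X_L = ωL = 598 Ω
X_C = 1/(ωC) = 265 Ω
Net reactance X = X_L − X_C = 333 Ω
Z = 2760 + j333 Ω
|Z| = √(2760² + 333²) = 2780 Ω
∠Z = arctan(333/2760) = 6.89°
cos φ = cos(6.89°) = 0.993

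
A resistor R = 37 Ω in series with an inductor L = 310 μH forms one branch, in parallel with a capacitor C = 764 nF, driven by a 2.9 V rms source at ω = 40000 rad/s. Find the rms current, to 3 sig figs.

95.9 mA

X_L = ωL = 12.4 Ω
X_C = 1/(ωC) = 32.7 Ω
Branch 1 (R+jX_L): Z₁ = 37.0 + j12.4 Ω, |Z₁| = 39.0 Ω
Branch 2 (−jX_C): Z₂ = −j32.7 Ω
Parallel: Z = Z₁Z₂/(Z₁+Z₂), |Z| = 30.2 Ω, ∠Z = -42.7°
I = V/|Z| = 2.9/30.2 = 95.9 mA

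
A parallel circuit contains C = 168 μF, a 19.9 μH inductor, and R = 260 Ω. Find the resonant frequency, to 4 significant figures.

2.753 kHz

ω₀ = 1/√(LC) = 1/√(1.99e-05 × 0.000168) = 17290 rad/s
f₀ = ω₀/(2π) = 2.753 kHz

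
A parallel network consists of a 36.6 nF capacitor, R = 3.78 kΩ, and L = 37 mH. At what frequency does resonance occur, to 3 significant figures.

4.32 kHz

ω₀ = 1/√(LC) = 1/√(0.037 × 3.66e-08) = 27170 rad/s
f₀ = ω₀/(2π) = 4.32 kHz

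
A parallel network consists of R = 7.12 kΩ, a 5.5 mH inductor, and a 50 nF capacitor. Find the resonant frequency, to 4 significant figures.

9.597 kHz

ω₀ = 1/√(LC) = 1/√(0.0055 × 5e-08) = 60300 rad/s
f₀ = ω₀/(2π) = 9.597 kHz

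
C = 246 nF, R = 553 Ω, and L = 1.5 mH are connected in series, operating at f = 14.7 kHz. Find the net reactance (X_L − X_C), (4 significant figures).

ω = 2πf = 92360 rad/s
X_L = ωL = 138.5 Ω
X_C = 1/(ωC) = 44.01 Ω
X = 138.5 − 44.01 = 94.53 Ω

94.53 Ω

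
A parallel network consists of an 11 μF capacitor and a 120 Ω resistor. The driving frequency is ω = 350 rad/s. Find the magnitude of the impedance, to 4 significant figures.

X_C = 1/(ωC) = 259.7 Ω
Parallel: admittances add. Y = 1/R + jωC
Y = (0.008333 + j0.003850) S
|Y| = 0.009180 S → |Z| = 1/|Y| = 108.9 Ω, ∠Z = −∠Y = -24.80°

108.9 Ω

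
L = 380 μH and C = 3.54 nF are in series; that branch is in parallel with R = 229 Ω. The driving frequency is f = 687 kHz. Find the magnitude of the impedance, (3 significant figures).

ω = 2πf = 4.317e+06 rad/s
X_L = ωL = 1640 Ω
X_C = 1/(ωC) = 65.4 Ω
Branch 1: Z₁ = R = 229 Ω
Branch 2 (series LC): Z₂ = j(X_L − X_C) = j1570 Ω
Parallel: Z = Z₁Z₂/(Z₁+Z₂), |Z| = 227 Ω, ∠Z = 8.27°

227 Ω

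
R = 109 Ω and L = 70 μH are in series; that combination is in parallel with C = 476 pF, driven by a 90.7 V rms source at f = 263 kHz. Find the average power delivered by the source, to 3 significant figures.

ω = 2πf = 1.652e+06 rad/s
X_L = ωL = 116 Ω
X_C = 1/(ωC) = 1270 Ω
Branch 1 (R+jX_L): Z₁ = 109 + j116 Ω, |Z₁| = 159 Ω
Branch 2 (−jX_C): Z₂ = −j1270 Ω
Parallel: Z = Z₁Z₂/(Z₁+Z₂), |Z| = 174 Ω, ∠Z = 41.3°
I = V/|Z| = 521 mA
P = VI cos φ = 90.7 × 0.521 × cos(41.3°) = 35.5 W

35.5 W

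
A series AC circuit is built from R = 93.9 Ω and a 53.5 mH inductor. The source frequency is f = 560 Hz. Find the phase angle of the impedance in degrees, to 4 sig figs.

63.49°

ω = 2πf = 3519 rad/s
X_L = ωL = 188.2 Ω
Z = 93.90 + j188.2 Ω
|Z| = √(93.90² + 188.2²) = 210.4 Ω
∠Z = arctan(188.2/93.90) = 63.49°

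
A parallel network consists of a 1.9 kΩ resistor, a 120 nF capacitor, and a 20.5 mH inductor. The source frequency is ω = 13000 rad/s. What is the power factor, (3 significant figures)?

0.233

X_L = ωL = 266 Ω
X_C = 1/(ωC) = 641 Ω
Parallel: admittances add. Y = 1/R + 1/(jωL) + jωC
Y = (0.000526 − j0.00219) S
|Y| = 0.00225 S → |Z| = 1/|Y| = 444 Ω, ∠Z = −∠Y = 76.5°
cos φ = cos(76.5°) = 0.233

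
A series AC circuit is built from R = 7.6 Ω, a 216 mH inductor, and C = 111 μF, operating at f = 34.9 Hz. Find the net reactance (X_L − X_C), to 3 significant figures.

6.28 Ω

ω = 2πf = 219.3 rad/s
X_L = ωL = 47.4 Ω
X_C = 1/(ωC) = 41.1 Ω
X = 47.4 − 41.1 = 6.28 Ω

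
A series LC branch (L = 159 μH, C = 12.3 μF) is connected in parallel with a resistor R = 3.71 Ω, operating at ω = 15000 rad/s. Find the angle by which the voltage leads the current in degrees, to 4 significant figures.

-50.71°

X_L = ωL = 2.385 Ω
X_C = 1/(ωC) = 5.420 Ω
Branch 1: Z₁ = R = 3.710 Ω
Branch 2 (series LC): Z₂ = j(X_L − X_C) = −j3.035 Ω
Parallel: Z = Z₁Z₂/(Z₁+Z₂), |Z| = 2.349 Ω, ∠Z = -50.71°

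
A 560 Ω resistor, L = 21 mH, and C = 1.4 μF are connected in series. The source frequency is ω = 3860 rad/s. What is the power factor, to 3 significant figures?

X_L = ωL = 81.1 Ω
X_C = 1/(ωC) = 185 Ω
Net reactance X = X_L − X_C = -104 Ω
Z = 560 − j104 Ω
|Z| = √(560² + 104²) = 570 Ω
∠Z = arctan(-104/560) = -10.5°
cos φ = cos(-10.5°) = 0.983

0.983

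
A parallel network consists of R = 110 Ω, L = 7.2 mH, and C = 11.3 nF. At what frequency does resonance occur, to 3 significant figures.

ω₀ = 1/√(LC) = 1/√(0.0072 × 1.13e-08) = 110900 rad/s
f₀ = ω₀/(2π) = 17.6 kHz

17.6 kHz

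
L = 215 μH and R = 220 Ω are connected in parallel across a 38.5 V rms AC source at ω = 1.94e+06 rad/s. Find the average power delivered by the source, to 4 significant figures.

X_L = ωL = 417.1 Ω
Parallel: admittances add. Y = 1/R + 1/(jωL)
Y = (0.004545 − j0.002398) S
|Y| = 0.005139 S → |Z| = 1/|Y| = 194.6 Ω, ∠Z = −∠Y = 27.81°
I = V/|Z| = 197.9 mA
P = VI cos φ = 38.5 × 0.1979 × cos(27.81°) = 6.737 W

6.737 W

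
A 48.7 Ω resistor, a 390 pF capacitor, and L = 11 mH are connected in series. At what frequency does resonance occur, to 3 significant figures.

76.8 kHz

ω₀ = 1/√(LC) = 1/√(0.011 × 3.9e-10) = 482800 rad/s
f₀ = ω₀/(2π) = 76.8 kHz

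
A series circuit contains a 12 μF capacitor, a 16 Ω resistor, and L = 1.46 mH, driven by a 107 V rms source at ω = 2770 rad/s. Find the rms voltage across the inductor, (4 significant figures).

X_L = ωL = 4.044 Ω
X_C = 1/(ωC) = 30.08 Ω
Net reactance X = X_L − X_C = -26.04 Ω
Z = 16.00 − j26.04 Ω
|Z| = √(16.00² + 26.04²) = 30.56 Ω
I = V/|Z| = 3.501 A
V_L = I·|Z_L| = 3.501 × 4.044 = 14.16 V

14.16 V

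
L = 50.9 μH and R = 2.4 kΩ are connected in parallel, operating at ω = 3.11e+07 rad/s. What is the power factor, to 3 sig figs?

0.551

X_L = ωL = 1580 Ω
Parallel: admittances add. Y = 1/R + 1/(jωL)
Y = (0.000417 − j0.000632) S
|Y| = 0.000757 S → |Z| = 1/|Y| = 1320 Ω, ∠Z = −∠Y = 56.6°
cos φ = cos(56.6°) = 0.551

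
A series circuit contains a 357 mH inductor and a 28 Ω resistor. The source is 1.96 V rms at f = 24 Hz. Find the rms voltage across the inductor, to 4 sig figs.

ω = 2πf = 150.8 rad/s
X_L = ωL = 53.83 Ω
Z = 28.00 + j53.83 Ω
|Z| = √(28.00² + 53.83²) = 60.68 Ω
I = V/|Z| = 32.30 mA
V_L = I·|Z_L| = 0.03230 × 53.83 = 1.739 V

1.739 V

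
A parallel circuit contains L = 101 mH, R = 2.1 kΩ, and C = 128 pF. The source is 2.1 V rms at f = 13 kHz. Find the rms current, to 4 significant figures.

1.027 mA

ω = 2πf = 81680 rad/s
X_L = ωL = 8250 Ω
X_C = 1/(ωC) = 95650 Ω
Parallel: admittances add. Y = 1/R + 1/(jωL) + jωC
Y = (0.0004762 − j0.0001108) S
|Y| = 0.0004889 S → |Z| = 1/|Y| = 2045 Ω, ∠Z = −∠Y = 13.09°
I = V/|Z| = 2.1/2045 = 1.027 mA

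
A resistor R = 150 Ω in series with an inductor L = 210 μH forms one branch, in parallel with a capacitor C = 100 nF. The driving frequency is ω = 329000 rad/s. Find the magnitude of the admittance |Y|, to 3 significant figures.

30.9 mS

X_L = ωL = 69.1 Ω
X_C = 1/(ωC) = 30.4 Ω
Branch 1 (R+jX_L): Z₁ = 150 + j69.1 Ω, |Z₁| = 165 Ω
Branch 2 (−jX_C): Z₂ = −j30.4 Ω
Parallel: Z = Z₁Z₂/(Z₁+Z₂), |Z| = 32.4 Ω, ∠Z = -79.7°
|Y| = 1/|Z| = 30.9 mS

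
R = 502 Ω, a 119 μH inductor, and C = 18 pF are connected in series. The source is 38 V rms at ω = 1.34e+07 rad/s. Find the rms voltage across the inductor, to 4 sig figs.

23.30 V

X_L = ωL = 1595 Ω
X_C = 1/(ωC) = 4146 Ω
Net reactance X = X_L − X_C = -2551 Ω
Z = 502.0 − j2551 Ω
|Z| = √(502.0² + 2551²) = 2600 Ω
I = V/|Z| = 14.61 mA
V_L = I·|Z_L| = 0.01461 × 1595 = 23.30 V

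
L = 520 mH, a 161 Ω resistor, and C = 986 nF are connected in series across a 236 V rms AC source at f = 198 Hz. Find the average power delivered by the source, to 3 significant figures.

ω = 2πf = 1244 rad/s
X_L = ωL = 647 Ω
X_C = 1/(ωC) = 815 Ω
Net reactance X = X_L − X_C = -168 Ω
Z = 161 − j168 Ω
|Z| = √(161² + 168²) = 233 Ω
∠Z = arctan(-168/161) = -46.3°
I = V/|Z| = 1.01 A
P = VI cos φ = 236 × 1.01 × cos(-46.3°) = 165 W

165 W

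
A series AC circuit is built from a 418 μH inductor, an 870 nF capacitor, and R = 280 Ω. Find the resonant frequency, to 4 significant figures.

ω₀ = 1/√(LC) = 1/√(0.000418 × 8.7e-07) = 52440 rad/s
f₀ = ω₀/(2π) = 8.346 kHz

8.346 kHz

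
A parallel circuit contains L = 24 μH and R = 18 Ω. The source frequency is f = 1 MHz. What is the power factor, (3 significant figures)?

ω = 2πf = 6.283e+06 rad/s
X_L = ωL = 151 Ω
Parallel: admittances add. Y = 1/R + 1/(jωL)
Y = (0.0556 − j0.00663) S
|Y| = 0.0559 S → |Z| = 1/|Y| = 17.9 Ω, ∠Z = −∠Y = 6.81°
cos φ = cos(6.81°) = 0.993

0.993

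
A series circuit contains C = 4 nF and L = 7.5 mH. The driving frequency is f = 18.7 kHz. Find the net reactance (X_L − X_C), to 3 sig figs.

ω = 2πf = 117500 rad/s
X_L = ωL = 881 Ω
X_C = 1/(ωC) = 2130 Ω
X = 881 − 2130 = -1250 Ω

-1250 Ω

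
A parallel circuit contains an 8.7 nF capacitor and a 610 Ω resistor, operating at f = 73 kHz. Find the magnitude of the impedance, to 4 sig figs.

231.8 Ω

ω = 2πf = 458700 rad/s
X_C = 1/(ωC) = 250.6 Ω
Parallel: admittances add. Y = 1/R + jωC
Y = (0.001639 + j0.003990) S
|Y| = 0.004314 S → |Z| = 1/|Y| = 231.8 Ω, ∠Z = −∠Y = -67.67°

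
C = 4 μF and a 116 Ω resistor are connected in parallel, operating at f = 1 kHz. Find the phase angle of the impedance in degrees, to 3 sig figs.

ω = 2πf = 6283 rad/s
X_C = 1/(ωC) = 39.8 Ω
Parallel: admittances add. Y = 1/R + jωC
Y = (0.00862 + j0.0251) S
|Y| = 0.0266 S → |Z| = 1/|Y| = 37.6 Ω, ∠Z = −∠Y = -71.1°

-71.1°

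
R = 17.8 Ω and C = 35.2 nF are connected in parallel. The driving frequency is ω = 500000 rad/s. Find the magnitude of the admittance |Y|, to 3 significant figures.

X_C = 1/(ωC) = 56.8 Ω
Parallel: admittances add. Y = 1/R + jωC
Y = (0.0562 + j0.0176) S
|Y| = 0.0589 S → |Z| = 1/|Y| = 17.0 Ω, ∠Z = −∠Y = -17.4°

58.9 mS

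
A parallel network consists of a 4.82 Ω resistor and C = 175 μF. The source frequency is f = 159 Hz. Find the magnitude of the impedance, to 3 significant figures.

3.69 Ω

ω = 2πf = 999.0 rad/s
X_C = 1/(ωC) = 5.72 Ω
Parallel: admittances add. Y = 1/R + jωC
Y = (0.207 + j0.175) S
|Y| = 0.271 S → |Z| = 1/|Y| = 3.69 Ω, ∠Z = −∠Y = -40.1°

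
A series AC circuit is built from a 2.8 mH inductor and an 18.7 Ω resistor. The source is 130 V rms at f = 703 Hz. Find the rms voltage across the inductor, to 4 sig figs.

71.71 V

ω = 2πf = 4417 rad/s
X_L = ωL = 12.37 Ω
Z = 18.70 + j12.37 Ω
|Z| = √(18.70² + 12.37²) = 22.42 Ω
I = V/|Z| = 5.798 A
V_L = I·|Z_L| = 5.798 × 12.37 = 71.71 V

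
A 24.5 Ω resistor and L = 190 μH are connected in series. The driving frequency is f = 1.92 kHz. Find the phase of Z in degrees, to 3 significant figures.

ω = 2πf = 12060 rad/s
X_L = ωL = 2.29 Ω
Z = 24.5 + j2.29 Ω
|Z| = √(24.5² + 2.29²) = 24.6 Ω
∠Z = arctan(2.29/24.5) = 5.34°

5.34°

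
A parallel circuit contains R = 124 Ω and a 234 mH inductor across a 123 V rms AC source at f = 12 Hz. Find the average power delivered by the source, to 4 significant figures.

ω = 2πf = 75.40 rad/s
X_L = ωL = 17.64 Ω
Parallel: admittances add. Y = 1/R + 1/(jωL)
Y = (0.008065 − j0.05668) S
|Y| = 0.05725 S → |Z| = 1/|Y| = 17.47 Ω, ∠Z = −∠Y = 81.90°
I = V/|Z| = 7.042 A
P = VI cos φ = 123 × 7.042 × cos(81.90°) = 122.0 W

122.0 W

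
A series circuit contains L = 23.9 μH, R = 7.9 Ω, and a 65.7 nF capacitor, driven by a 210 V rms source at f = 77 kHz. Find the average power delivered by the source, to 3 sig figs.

760 W

ω = 2πf = 483800 rad/s
X_L = ωL = 11.6 Ω
X_C = 1/(ωC) = 31.5 Ω
Net reactance X = X_L − X_C = -19.9 Ω
Z = 7.90 − j19.9 Ω
|Z| = √(7.90² + 19.9²) = 21.4 Ω
∠Z = arctan(-19.9/7.90) = -68.3°
I = V/|Z| = 9.81 A
P = VI cos φ = 210 × 9.81 × cos(-68.3°) = 760 W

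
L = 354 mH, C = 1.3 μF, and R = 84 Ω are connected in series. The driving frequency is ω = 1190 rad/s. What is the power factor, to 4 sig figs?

0.3495

X_L = ωL = 421.3 Ω
X_C = 1/(ωC) = 646.4 Ω
Net reactance X = X_L − X_C = -225.2 Ω
Z = 84.00 − j225.2 Ω
|Z| = √(84.00² + 225.2²) = 240.3 Ω
∠Z = arctan(-225.2/84.00) = -69.54°
cos φ = cos(-69.54°) = 0.3495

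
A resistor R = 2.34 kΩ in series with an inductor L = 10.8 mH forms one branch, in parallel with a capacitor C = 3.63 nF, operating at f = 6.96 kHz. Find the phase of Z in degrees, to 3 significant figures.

-10.5°

ω = 2πf = 43730 rad/s
X_L = ωL = 472 Ω
X_C = 1/(ωC) = 6300 Ω
Branch 1 (R+jX_L): Z₁ = 2340 + j472 Ω, |Z₁| = 2390 Ω
Branch 2 (−jX_C): Z₂ = −j6300 Ω
Parallel: Z = Z₁Z₂/(Z₁+Z₂), |Z| = 2390 Ω, ∠Z = -10.5°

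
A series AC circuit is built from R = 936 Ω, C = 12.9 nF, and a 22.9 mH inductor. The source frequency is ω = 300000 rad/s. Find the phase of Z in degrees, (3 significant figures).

81.9°

X_L = ωL = 6870 Ω
X_C = 1/(ωC) = 258 Ω
Net reactance X = X_L − X_C = 6610 Ω
Z = 936 + j6610 Ω
|Z| = √(936² + 6610²) = 6680 Ω
∠Z = arctan(6610/936) = 81.9°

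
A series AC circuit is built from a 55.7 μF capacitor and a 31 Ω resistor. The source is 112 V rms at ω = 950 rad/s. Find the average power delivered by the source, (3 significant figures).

295 W

X_C = 1/(ωC) = 18.9 Ω
Z = 31.0 − j18.9 Ω
|Z| = √(31.0² + 18.9²) = 36.3 Ω
∠Z = arctan(-18.9/31.0) = -31.4°
I = V/|Z| = 3.08 A
P = VI cos φ = 112 × 3.08 × cos(-31.4°) = 295 W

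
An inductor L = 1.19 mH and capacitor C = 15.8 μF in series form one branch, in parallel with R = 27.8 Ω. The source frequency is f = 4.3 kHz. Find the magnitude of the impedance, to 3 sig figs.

ω = 2πf = 27020 rad/s
X_L = ωL = 32.2 Ω
X_C = 1/(ωC) = 2.34 Ω
Branch 1: Z₁ = R = 27.8 Ω
Branch 2 (series LC): Z₂ = j(X_L − X_C) = j29.8 Ω
Parallel: Z = Z₁Z₂/(Z₁+Z₂), |Z| = 20.3 Ω, ∠Z = 43.0°

20.3 Ω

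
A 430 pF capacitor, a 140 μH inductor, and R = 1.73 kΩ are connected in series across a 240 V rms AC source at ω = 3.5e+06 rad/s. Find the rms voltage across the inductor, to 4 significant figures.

67.63 V

X_L = ωL = 490.0 Ω
X_C = 1/(ωC) = 664.5 Ω
Net reactance X = X_L − X_C = -174.5 Ω
Z = 1730 − j174.5 Ω
|Z| = √(1730² + 174.5²) = 1739 Ω
I = V/|Z| = 138.0 mA
V_L = I·|Z_L| = 0.1380 × 490.0 = 67.63 V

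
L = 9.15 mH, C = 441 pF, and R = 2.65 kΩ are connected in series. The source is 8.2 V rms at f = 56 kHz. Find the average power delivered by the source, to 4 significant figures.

10.23 mW

ω = 2πf = 351900 rad/s
X_L = ωL = 3220 Ω
X_C = 1/(ωC) = 6445 Ω
Net reactance X = X_L − X_C = -3225 Ω
Z = 2650 − j3225 Ω
|Z| = √(2650² + 3225²) = 4174 Ω
∠Z = arctan(-3225/2650) = -50.59°
I = V/|Z| = 1.964 mA
P = VI cos φ = 8.2 × 0.001964 × cos(-50.59°) = 10.23 mW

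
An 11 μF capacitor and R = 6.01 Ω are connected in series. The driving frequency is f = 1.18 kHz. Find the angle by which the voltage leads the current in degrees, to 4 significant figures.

ω = 2πf = 7414 rad/s
X_C = 1/(ωC) = 12.26 Ω
Z = 6.010 − j12.26 Ω
|Z| = √(6.010² + 12.26²) = 13.66 Ω
∠Z = arctan(-12.26/6.010) = -63.89°

-63.89°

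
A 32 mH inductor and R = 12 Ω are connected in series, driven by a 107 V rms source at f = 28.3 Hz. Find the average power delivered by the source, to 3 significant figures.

779 W

ω = 2πf = 177.8 rad/s
X_L = ωL = 5.69 Ω
Z = 12.0 + j5.69 Ω
|Z| = √(12.0² + 5.69²) = 13.3 Ω
∠Z = arctan(5.69/12.0) = 25.4°
I = V/|Z| = 8.06 A
P = VI cos φ = 107 × 8.06 × cos(25.4°) = 779 W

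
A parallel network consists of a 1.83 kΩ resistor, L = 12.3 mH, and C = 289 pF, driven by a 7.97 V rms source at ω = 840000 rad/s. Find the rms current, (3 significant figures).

X_L = ωL = 10300 Ω
X_C = 1/(ωC) = 4120 Ω
Parallel: admittances add. Y = 1/R + 1/(jωL) + jωC
Y = (0.000546 + j0.000146) S
|Y| = 0.000566 S → |Z| = 1/|Y| = 1770 Ω, ∠Z = −∠Y = -15.0°
I = V/|Z| = 7.97/1770 = 4.51 mA

4.51 mA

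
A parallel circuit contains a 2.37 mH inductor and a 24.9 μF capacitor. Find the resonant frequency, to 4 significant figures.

ω₀ = 1/√(LC) = 1/√(0.00237 × 2.49e-05) = 4116 rad/s
f₀ = ω₀/(2π) = 655.2 Hz

655.2 Hz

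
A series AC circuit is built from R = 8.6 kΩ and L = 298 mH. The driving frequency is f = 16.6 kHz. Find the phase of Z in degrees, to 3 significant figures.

74.5°

ω = 2πf = 104300 rad/s
X_L = ωL = 31100 Ω
Z = 8600 + j31100 Ω
|Z| = √(8600² + 31100²) = 32200 Ω
∠Z = arctan(31100/8600) = 74.5°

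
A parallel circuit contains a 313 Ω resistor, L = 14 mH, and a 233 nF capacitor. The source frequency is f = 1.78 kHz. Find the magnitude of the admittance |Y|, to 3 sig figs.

ω = 2πf = 11180 rad/s
X_L = ωL = 157 Ω
X_C = 1/(ωC) = 384 Ω
Parallel: admittances add. Y = 1/R + 1/(jωL) + jωC
Y = (0.00319 − j0.00378) S
|Y| = 0.00495 S → |Z| = 1/|Y| = 202 Ω, ∠Z = −∠Y = 49.8°

4.95 mS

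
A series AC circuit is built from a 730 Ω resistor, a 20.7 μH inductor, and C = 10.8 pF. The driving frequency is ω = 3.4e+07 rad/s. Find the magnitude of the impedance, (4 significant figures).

2147 Ω

X_L = ωL = 703.8 Ω
X_C = 1/(ωC) = 2723 Ω
Net reactance X = X_L − X_C = -2020 Ω
Z = 730.0 − j2020 Ω
|Z| = √(730.0² + 2020²) = 2147 Ω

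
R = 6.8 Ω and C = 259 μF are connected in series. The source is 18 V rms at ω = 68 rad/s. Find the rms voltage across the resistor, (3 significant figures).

2.14 V

X_C = 1/(ωC) = 56.8 Ω
Z = 6.80 − j56.8 Ω
|Z| = √(6.80² + 56.8²) = 57.2 Ω
I = V/|Z| = 315 mA
V_R = I·|Z_R| = 0.315 × 6.80 = 2.14 V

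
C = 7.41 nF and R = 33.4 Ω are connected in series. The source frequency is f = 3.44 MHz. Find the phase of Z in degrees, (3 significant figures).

-10.6°

ω = 2πf = 2.161e+07 rad/s
X_C = 1/(ωC) = 6.24 Ω
Z = 33.4 − j6.24 Ω
|Z| = √(33.4² + 6.24²) = 34.0 Ω
∠Z = arctan(-6.24/33.4) = -10.6°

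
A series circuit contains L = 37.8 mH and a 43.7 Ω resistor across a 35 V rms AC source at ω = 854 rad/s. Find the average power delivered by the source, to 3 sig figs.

X_L = ωL = 32.3 Ω
Z = 43.7 + j32.3 Ω
|Z| = √(43.7² + 32.3²) = 54.3 Ω
∠Z = arctan(32.3/43.7) = 36.5°
I = V/|Z| = 644 mA
P = VI cos φ = 35 × 0.644 × cos(36.5°) = 18.1 W

18.1 W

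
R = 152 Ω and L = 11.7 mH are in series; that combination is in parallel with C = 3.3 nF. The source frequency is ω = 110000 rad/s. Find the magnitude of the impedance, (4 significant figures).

X_L = ωL = 1287 Ω
X_C = 1/(ωC) = 2755 Ω
Branch 1 (R+jX_L): Z₁ = 152.0 + j1287 Ω, |Z₁| = 1296 Ω
Branch 2 (−jX_C): Z₂ = −j2755 Ω
Parallel: Z = Z₁Z₂/(Z₁+Z₂), |Z| = 2419 Ω, ∠Z = 77.35°

2419 Ω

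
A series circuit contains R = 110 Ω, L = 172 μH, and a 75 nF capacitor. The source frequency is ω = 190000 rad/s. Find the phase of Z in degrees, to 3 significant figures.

X_L = ωL = 32.7 Ω
X_C = 1/(ωC) = 70.2 Ω
Net reactance X = X_L − X_C = -37.5 Ω
Z = 110 − j37.5 Ω
|Z| = √(110² + 37.5²) = 116 Ω
∠Z = arctan(-37.5/110) = -18.8°

-18.8°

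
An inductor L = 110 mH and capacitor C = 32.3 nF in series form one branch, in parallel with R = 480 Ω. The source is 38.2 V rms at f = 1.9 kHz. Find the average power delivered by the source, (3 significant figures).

3.04 W

ω = 2πf = 11940 rad/s
X_L = ωL = 1310 Ω
X_C = 1/(ωC) = 2590 Ω
Branch 1: Z₁ = R = 480 Ω
Branch 2 (series LC): Z₂ = j(X_L − X_C) = −j1280 Ω
Parallel: Z = Z₁Z₂/(Z₁+Z₂), |Z| = 449 Ω, ∠Z = -20.6°
I = V/|Z| = 85.0 mA
P = VI cos φ = 38.2 × 0.0850 × cos(-20.6°) = 3.04 W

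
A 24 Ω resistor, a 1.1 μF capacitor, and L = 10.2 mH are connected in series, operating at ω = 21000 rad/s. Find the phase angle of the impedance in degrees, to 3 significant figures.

X_L = ωL = 214 Ω
X_C = 1/(ωC) = 43.3 Ω
Net reactance X = X_L − X_C = 171 Ω
Z = 24.0 + j171 Ω
|Z| = √(24.0² + 171²) = 173 Ω
∠Z = arctan(171/24.0) = 82.0°

82.0°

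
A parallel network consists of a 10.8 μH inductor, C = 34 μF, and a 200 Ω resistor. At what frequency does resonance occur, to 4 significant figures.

ω₀ = 1/√(LC) = 1/√(1.08e-05 × 3.4e-05) = 52190 rad/s
f₀ = ω₀/(2π) = 8.306 kHz

8.306 kHz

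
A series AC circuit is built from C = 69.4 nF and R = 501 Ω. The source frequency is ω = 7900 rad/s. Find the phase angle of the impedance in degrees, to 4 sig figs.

X_C = 1/(ωC) = 1824 Ω
Z = 501.0 − j1824 Ω
|Z| = √(501.0² + 1824²) = 1892 Ω
∠Z = arctan(-1824/501.0) = -74.64°

-74.64°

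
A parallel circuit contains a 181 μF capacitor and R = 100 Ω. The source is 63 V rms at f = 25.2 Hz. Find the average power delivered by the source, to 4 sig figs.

39.69 W

ω = 2πf = 158.3 rad/s
X_C = 1/(ωC) = 34.89 Ω
Parallel: admittances add. Y = 1/R + jωC
Y = (0.01000 + j0.02866) S
|Y| = 0.03035 S → |Z| = 1/|Y| = 32.95 Ω, ∠Z = −∠Y = -70.76°
I = V/|Z| = 1.912 A
P = VI cos φ = 63 × 1.912 × cos(-70.76°) = 39.69 W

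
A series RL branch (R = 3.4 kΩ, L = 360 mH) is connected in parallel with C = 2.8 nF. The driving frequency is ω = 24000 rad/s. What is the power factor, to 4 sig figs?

0.7667

X_L = ωL = 8640 Ω
X_C = 1/(ωC) = 14880 Ω
Branch 1 (R+jX_L): Z₁ = 3400 + j8640 Ω, |Z₁| = 9285 Ω
Branch 2 (−jX_C): Z₂ = −j14880 Ω
Parallel: Z = Z₁Z₂/(Z₁+Z₂), |Z| = 19440 Ω, ∠Z = 39.94°
cos φ = cos(39.94°) = 0.7667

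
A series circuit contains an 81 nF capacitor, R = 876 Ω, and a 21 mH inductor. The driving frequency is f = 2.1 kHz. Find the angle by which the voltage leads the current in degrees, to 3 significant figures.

-36.9°

ω = 2πf = 13190 rad/s
X_L = ωL = 277 Ω
X_C = 1/(ωC) = 936 Ω
Net reactance X = X_L − X_C = -659 Ω
Z = 876 − j659 Ω
|Z| = √(876² + 659²) = 1100 Ω
∠Z = arctan(-659/876) = -36.9°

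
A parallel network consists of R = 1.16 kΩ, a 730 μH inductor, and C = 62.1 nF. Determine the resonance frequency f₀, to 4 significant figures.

ω₀ = 1/√(LC) = 1/√(0.00073 × 6.21e-08) = 148500 rad/s
f₀ = ω₀/(2π) = 23.64 kHz

23.64 kHz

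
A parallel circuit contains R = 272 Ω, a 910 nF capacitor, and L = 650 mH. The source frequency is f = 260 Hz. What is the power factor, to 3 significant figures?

0.989

ω = 2πf = 1634 rad/s
X_L = ωL = 1060 Ω
X_C = 1/(ωC) = 673 Ω
Parallel: admittances add. Y = 1/R + 1/(jωL) + jωC
Y = (0.00368 + j0.000545) S
|Y| = 0.00372 S → |Z| = 1/|Y| = 269 Ω, ∠Z = −∠Y = -8.43°
cos φ = cos(-8.43°) = 0.989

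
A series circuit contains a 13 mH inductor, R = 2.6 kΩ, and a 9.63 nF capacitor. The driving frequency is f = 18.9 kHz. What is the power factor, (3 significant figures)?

0.968

ω = 2πf = 118800 rad/s
X_L = ωL = 1540 Ω
X_C = 1/(ωC) = 874 Ω
Net reactance X = X_L − X_C = 669 Ω
Z = 2600 + j669 Ω
|Z| = √(2600² + 669²) = 2680 Ω
∠Z = arctan(669/2600) = 14.4°
cos φ = cos(14.4°) = 0.968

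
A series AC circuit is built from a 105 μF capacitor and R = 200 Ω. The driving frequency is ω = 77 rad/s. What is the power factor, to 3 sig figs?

X_C = 1/(ωC) = 124 Ω
Z = 200 − j124 Ω
|Z| = √(200² + 124²) = 235 Ω
∠Z = arctan(-124/200) = -31.7°
cos φ = cos(-31.7°) = 0.851

0.851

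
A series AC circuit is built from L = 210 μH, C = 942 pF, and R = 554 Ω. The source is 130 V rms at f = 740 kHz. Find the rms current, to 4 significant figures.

139.7 mA

ω = 2πf = 4.65e+06 rad/s
X_L = ωL = 976.4 Ω
X_C = 1/(ωC) = 228.3 Ω
Net reactance X = X_L − X_C = 748.1 Ω
Z = 554.0 + j748.1 Ω
|Z| = √(554.0² + 748.1²) = 930.9 Ω
I = V/|Z| = 130/930.9 = 139.7 mA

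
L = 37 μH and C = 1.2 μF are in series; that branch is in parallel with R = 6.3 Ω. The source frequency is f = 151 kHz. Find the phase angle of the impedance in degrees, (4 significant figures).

10.43°

ω = 2πf = 948800 rad/s
X_L = ωL = 35.10 Ω
X_C = 1/(ωC) = 0.8783 Ω
Branch 1: Z₁ = R = 6.300 Ω
Branch 2 (series LC): Z₂ = j(X_L − X_C) = j34.23 Ω
Parallel: Z = Z₁Z₂/(Z₁+Z₂), |Z| = 6.196 Ω, ∠Z = 10.43°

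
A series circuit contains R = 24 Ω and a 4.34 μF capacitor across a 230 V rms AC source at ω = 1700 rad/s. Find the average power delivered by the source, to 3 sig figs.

X_C = 1/(ωC) = 136 Ω
Z = 24.0 − j136 Ω
|Z| = √(24.0² + 136²) = 138 Ω
∠Z = arctan(-136/24.0) = -80.0°
I = V/|Z| = 1.67 A
P = VI cos φ = 230 × 1.67 × cos(-80.0°) = 67.0 W

67.0 W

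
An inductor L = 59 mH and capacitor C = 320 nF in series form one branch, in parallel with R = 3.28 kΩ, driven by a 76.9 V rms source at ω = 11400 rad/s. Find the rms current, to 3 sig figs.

194 mA

X_L = ωL = 673 Ω
X_C = 1/(ωC) = 274 Ω
Branch 1: Z₁ = R = 3280 Ω
Branch 2 (series LC): Z₂ = j(X_L − X_C) = j398 Ω
Parallel: Z = Z₁Z₂/(Z₁+Z₂), |Z| = 396 Ω, ∠Z = 83.1°
I = V/|Z| = 76.9/396 = 194 mA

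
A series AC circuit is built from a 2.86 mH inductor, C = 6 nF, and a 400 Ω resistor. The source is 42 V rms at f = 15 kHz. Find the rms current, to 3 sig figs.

ω = 2πf = 94250 rad/s
X_L = ωL = 270 Ω
X_C = 1/(ωC) = 1770 Ω
Net reactance X = X_L − X_C = -1500 Ω
Z = 400 − j1500 Ω
|Z| = √(400² + 1500²) = 1550 Ω
I = V/|Z| = 42/1550 = 27.1 mA

27.1 mA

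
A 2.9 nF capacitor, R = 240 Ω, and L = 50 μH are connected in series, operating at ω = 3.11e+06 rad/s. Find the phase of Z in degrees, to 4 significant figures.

10.53°

X_L = ωL = 155.5 Ω
X_C = 1/(ωC) = 110.9 Ω
Net reactance X = X_L − X_C = 44.62 Ω
Z = 240.0 + j44.62 Ω
|Z| = √(240.0² + 44.62²) = 244.1 Ω
∠Z = arctan(44.62/240.0) = 10.53°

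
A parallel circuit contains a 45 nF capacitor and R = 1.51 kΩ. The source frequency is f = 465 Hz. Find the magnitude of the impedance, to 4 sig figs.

ω = 2πf = 2922 rad/s
X_C = 1/(ωC) = 7606 Ω
Parallel: admittances add. Y = 1/R + jωC
Y = (0.0006623 + j0.0001315) S
|Y| = 0.0006752 S → |Z| = 1/|Y| = 1481 Ω, ∠Z = −∠Y = -11.23°

1481 Ω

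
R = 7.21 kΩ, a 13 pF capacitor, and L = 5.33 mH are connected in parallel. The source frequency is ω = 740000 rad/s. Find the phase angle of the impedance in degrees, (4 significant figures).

60.38°

X_L = ωL = 3944 Ω
X_C = 1/(ωC) = 104000 Ω
Parallel: admittances add. Y = 1/R + 1/(jωL) + jωC
Y = (0.0001387 − j0.0002439) S
|Y| = 0.0002806 S → |Z| = 1/|Y| = 3564 Ω, ∠Z = −∠Y = 60.38°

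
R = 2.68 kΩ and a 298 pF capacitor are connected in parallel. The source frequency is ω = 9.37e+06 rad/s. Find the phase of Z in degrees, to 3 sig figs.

X_C = 1/(ωC) = 358 Ω
Parallel: admittances add. Y = 1/R + jωC
Y = (0.000373 + j0.00279) S
|Y| = 0.00282 S → |Z| = 1/|Y| = 355 Ω, ∠Z = −∠Y = -82.4°

-82.4°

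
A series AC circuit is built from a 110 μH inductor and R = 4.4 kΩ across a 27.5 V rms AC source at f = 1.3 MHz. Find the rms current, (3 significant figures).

6.12 mA

ω = 2πf = 8.168e+06 rad/s
X_L = ωL = 898 Ω
Z = 4400 + j898 Ω
|Z| = √(4400² + 898²) = 4490 Ω
I = V/|Z| = 27.5/4490 = 6.12 mA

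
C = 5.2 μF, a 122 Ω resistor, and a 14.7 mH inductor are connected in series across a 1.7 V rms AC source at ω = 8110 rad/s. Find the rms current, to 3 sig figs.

X_L = ωL = 119 Ω
X_C = 1/(ωC) = 23.7 Ω
Net reactance X = X_L − X_C = 95.5 Ω
Z = 122 + j95.5 Ω
|Z| = √(122² + 95.5²) = 155 Ω
I = V/|Z| = 1.7/155 = 11.0 mA

11.0 mA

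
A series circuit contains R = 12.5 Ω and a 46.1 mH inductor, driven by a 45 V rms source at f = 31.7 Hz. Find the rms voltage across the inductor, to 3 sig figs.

26.6 V

ω = 2πf = 199.2 rad/s
X_L = ωL = 9.18 Ω
Z = 12.5 + j9.18 Ω
|Z| = √(12.5² + 9.18²) = 15.5 Ω
I = V/|Z| = 2.90 A
V_L = I·|Z_L| = 2.90 × 9.18 = 26.6 V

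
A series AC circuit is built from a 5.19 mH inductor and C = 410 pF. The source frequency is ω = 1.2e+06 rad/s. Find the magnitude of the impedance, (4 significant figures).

X_L = ωL = 6228 Ω
X_C = 1/(ωC) = 2033 Ω
Net reactance X = X_L − X_C = 4195 Ω
Z = j4195 Ω
|Z| = √(0² + 4195²) = 4195 Ω

4195 Ω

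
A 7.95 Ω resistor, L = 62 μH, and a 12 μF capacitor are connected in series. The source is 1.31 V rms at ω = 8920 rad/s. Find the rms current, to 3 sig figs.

X_L = ωL = 0.553 Ω
X_C = 1/(ωC) = 9.34 Ω
Net reactance X = X_L − X_C = -8.79 Ω
Z = 7.95 − j8.79 Ω
|Z| = √(7.95² + 8.79²) = 11.9 Ω
I = V/|Z| = 1.31/11.9 = 111 mA

111 mA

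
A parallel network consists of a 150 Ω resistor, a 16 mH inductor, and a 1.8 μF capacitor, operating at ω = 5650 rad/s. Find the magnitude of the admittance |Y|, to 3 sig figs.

X_L = ωL = 90.4 Ω
X_C = 1/(ωC) = 98.3 Ω
Parallel: admittances add. Y = 1/R + 1/(jωL) + jωC
Y = (0.00667 − j0.000892) S
|Y| = 0.00673 S → |Z| = 1/|Y| = 149 Ω, ∠Z = −∠Y = 7.62°

6.73 mS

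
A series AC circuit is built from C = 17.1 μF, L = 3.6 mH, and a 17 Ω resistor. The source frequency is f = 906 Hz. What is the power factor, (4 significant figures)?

0.8570

ω = 2πf = 5693 rad/s
X_L = ωL = 20.49 Ω
X_C = 1/(ωC) = 10.27 Ω
Net reactance X = X_L − X_C = 10.22 Ω
Z = 17.00 + j10.22 Ω
|Z| = √(17.00² + 10.22²) = 19.84 Ω
∠Z = arctan(10.22/17.00) = 31.01°
cos φ = cos(31.01°) = 0.8570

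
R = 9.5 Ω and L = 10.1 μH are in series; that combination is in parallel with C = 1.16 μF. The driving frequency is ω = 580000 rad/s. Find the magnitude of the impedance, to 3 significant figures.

X_L = ωL = 5.86 Ω
X_C = 1/(ωC) = 1.49 Ω
Branch 1 (R+jX_L): Z₁ = 9.50 + j5.86 Ω, |Z₁| = 11.2 Ω
Branch 2 (−jX_C): Z₂ = −j1.49 Ω
Parallel: Z = Z₁Z₂/(Z₁+Z₂), |Z| = 1.59 Ω, ∠Z = -83.1°

1.59 Ω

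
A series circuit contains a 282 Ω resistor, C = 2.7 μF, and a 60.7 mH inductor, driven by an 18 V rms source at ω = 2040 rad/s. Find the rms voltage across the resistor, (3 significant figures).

X_L = ωL = 124 Ω
X_C = 1/(ωC) = 182 Ω
Net reactance X = X_L − X_C = -57.7 Ω
Z = 282 − j57.7 Ω
|Z| = √(282² + 57.7²) = 288 Ω
I = V/|Z| = 62.5 mA
V_R = I·|Z_R| = 0.0625 × 282 = 17.6 V

17.6 V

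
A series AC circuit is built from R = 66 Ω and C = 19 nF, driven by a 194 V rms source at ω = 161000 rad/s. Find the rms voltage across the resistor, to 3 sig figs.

X_C = 1/(ωC) = 327 Ω
Z = 66.0 − j327 Ω
|Z| = √(66.0² + 327²) = 334 Ω
I = V/|Z| = 582 mA
V_R = I·|Z_R| = 0.582 × 66.0 = 38.4 V

38.4 V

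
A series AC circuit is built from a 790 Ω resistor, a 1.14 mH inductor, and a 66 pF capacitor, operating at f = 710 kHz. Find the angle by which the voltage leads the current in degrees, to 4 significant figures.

ω = 2πf = 4.461e+06 rad/s
X_L = ωL = 5086 Ω
X_C = 1/(ωC) = 3396 Ω
Net reactance X = X_L − X_C = 1689 Ω
Z = 790.0 + j1689 Ω
|Z| = √(790.0² + 1689²) = 1865 Ω
∠Z = arctan(1689/790.0) = 64.94°

64.94°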